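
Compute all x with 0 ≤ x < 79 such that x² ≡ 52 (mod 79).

17, 62

Since 79 ≡ 3 (mod 4), a square root of 52 is 52^((79+1)/4) = 52^20 mod 79.
Repeated squaring: 52^2≡18, 52^4≡8, 52^8≡64, 52^16≡67 (mod 79).
52^20 = 52^(16+4) ≡ 62 (mod 79).
Check: 62² = 3844 ≡ 52 (mod 79). The two roots are 17 and 62.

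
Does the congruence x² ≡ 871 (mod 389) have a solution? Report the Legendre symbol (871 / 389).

1

First reduce: 871 ≡ 93 (mod 389).
Reciprocity: 93 ≡ 1 and 389 ≡ 1 (mod 4), so (93/389) = +(389/93).
Reduce top mod 93: now compute (17/93).
Reciprocity: 17 ≡ 1 and 93 ≡ 1 (mod 4), so (17/93) = +(93/17).
Reduce top mod 17: now compute (8/17).
Pull out 2^3: since 17 ≡ 1 (mod 8), (2/17) = +1, so (2/17)^3 = +1.
Reached (1/17) = 1. Collecting the sign flips along the way, the symbol is +1.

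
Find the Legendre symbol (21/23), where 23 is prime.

-1

Reciprocity: 21 ≡ 1 and 23 ≡ 3 (mod 4), so (21/23) = +(23/21).
Reduce top mod 21: now compute (2/21).
Pull out 2: since 21 ≡ 5 (mod 8), (2/21) = -1.
Reached (1/21) = 1. Collecting the sign flips along the way, the symbol is -1.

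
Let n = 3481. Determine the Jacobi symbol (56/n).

Pull out 2^3: since 3481 ≡ 1 (mod 8), (2/3481) = +1, so (2/3481)^3 = +1.
Reciprocity: 7 ≡ 3 and 3481 ≡ 1 (mod 4), so (7/3481) = +(3481/7).
Reduce top mod 7: now compute (2/7).
Pull out 2: since 7 ≡ 7 (mod 8), (2/7) = +1.
Reached (1/7) = 1. Collecting the sign flips along the way, the symbol is +1.

1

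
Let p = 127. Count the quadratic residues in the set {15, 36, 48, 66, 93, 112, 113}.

3

(15/127) = +1 → QR.
(36/127) = +1 → QR.
(48/127) = -1 → non-residue.
(66/127) = -1 → non-residue.
(93/127) = -1 → non-residue.
(112/127) = -1 → non-residue.
(113/127) = +1 → QR.
Total quadratic residues among the 7: 3.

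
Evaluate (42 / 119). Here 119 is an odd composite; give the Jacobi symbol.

Pull out 2: since 119 ≡ 7 (mod 8), (2/119) = +1.
Reciprocity: 21 ≡ 1 and 119 ≡ 3 (mod 4), so (21/119) = +(119/21).
Reduce top mod 21: now compute (14/21).
Pull out 2: since 21 ≡ 5 (mod 8), (2/21) = -1.
Reciprocity: 7 ≡ 3 and 21 ≡ 1 (mod 4), so (7/21) = +(21/7).
Reduce top mod 7: now compute (0/7).
Top reduces to 0: gcd > 1, so the symbol is 0.

0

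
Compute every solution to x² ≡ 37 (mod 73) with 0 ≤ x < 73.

73 ≡ 1 (mod 4), so we find a root by search.
Trying successive values, 16² = 256 ≡ 37 (mod 73). The other root is 73 − 16 = 57.

16, 57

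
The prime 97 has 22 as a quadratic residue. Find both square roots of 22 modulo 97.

97 ≡ 1 (mod 4), so we find a root by search.
Trying successive values, 33² = 1089 ≡ 22 (mod 97). The other root is 97 − 33 = 64.

33, 64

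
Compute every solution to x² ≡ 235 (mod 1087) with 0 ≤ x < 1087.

172, 915

Since 1087 ≡ 3 (mod 4), a square root of 235 is 235^((1087+1)/4) = 235^272 mod 1087.
Repeated squaring: 235^2≡875, 235^4≡377, 235^8≡819, 235^16≡82, 235^32≡202, 235^64≡585, 235^128≡907, 235^256≡877 (mod 1087).
235^272 = 235^(256+16) ≡ 172 (mod 1087).
Check: 172² = 29584 ≡ 235 (mod 1087). The two roots are 172 and 915.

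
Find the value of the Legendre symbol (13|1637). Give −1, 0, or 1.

Reciprocity: 13 ≡ 1 and 1637 ≡ 1 (mod 4), so (13/1637) = +(1637/13).
Reduce top mod 13: now compute (12/13).
Pull out 2^2: since 13 ≡ 5 (mod 8), (2/13) = -1, so (2/13)^2 = +1.
Reciprocity: 3 ≡ 3 and 13 ≡ 1 (mod 4), so (3/13) = +(13/3).
Reduce top mod 3: now compute (1/3).
Reached (1/3) = 1. Collecting the sign flips along the way, the symbol is +1.

1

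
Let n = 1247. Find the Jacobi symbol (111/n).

1

Reciprocity: 111 ≡ 3 and 1247 ≡ 3 (mod 4), so (111/1247) = −(1247/111).
Reduce top mod 111: now compute (26/111).
Pull out 2: since 111 ≡ 7 (mod 8), (2/111) = +1.
Reciprocity: 13 ≡ 1 and 111 ≡ 3 (mod 4), so (13/111) = +(111/13).
Reduce top mod 13: now compute (7/13).
Reciprocity: 7 ≡ 3 and 13 ≡ 1 (mod 4), so (7/13) = +(13/7).
Reduce top mod 7: now compute (6/7).
Pull out 2: since 7 ≡ 7 (mod 8), (2/7) = +1.
Reciprocity: 3 ≡ 3 and 7 ≡ 3 (mod 4), so (3/7) = −(7/3).
Reduce top mod 3: now compute (1/3).
Reached (1/3) = 1. Collecting the sign flips along the way, the symbol is +1.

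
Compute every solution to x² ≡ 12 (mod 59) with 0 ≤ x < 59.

22, 37

Since 59 ≡ 3 (mod 4), a square root of 12 is 12^((59+1)/4) = 12^15 mod 59.
Repeated squaring: 12^2≡26, 12^4≡27, 12^8≡21 (mod 59).
12^15 = 12^(8+4+2+1) ≡ 22 (mod 59).
Check: 22² = 484 ≡ 12 (mod 59). The two roots are 22 and 37.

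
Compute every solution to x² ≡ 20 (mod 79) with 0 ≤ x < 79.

Since 79 ≡ 3 (mod 4), a square root of 20 is 20^((79+1)/4) = 20^20 mod 79.
Repeated squaring: 20^2≡5, 20^4≡25, 20^8≡72, 20^16≡49 (mod 79).
20^20 = 20^(16+4) ≡ 40 (mod 79).
Check: 40² = 1600 ≡ 20 (mod 79). The two roots are 39 and 40.

39, 40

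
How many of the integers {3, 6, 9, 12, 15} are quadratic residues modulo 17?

(3/17) = -1 → non-residue.
(6/17) = -1 → non-residue.
(9/17) = +1 → QR.
(12/17) = -1 → non-residue.
(15/17) = +1 → QR.
Total quadratic residues among the 5: 2.

2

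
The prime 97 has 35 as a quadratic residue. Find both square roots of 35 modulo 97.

97 ≡ 1 (mod 4), so we find a root by search.
Trying successive values, 36² = 1296 ≡ 35 (mod 97). The other root is 97 − 36 = 61.

36, 61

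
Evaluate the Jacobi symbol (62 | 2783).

Pull out 2: since 2783 ≡ 7 (mod 8), (2/2783) = +1.
Reciprocity: 31 ≡ 3 and 2783 ≡ 3 (mod 4), so (31/2783) = −(2783/31).
Reduce top mod 31: now compute (24/31).
Pull out 2^3: since 31 ≡ 7 (mod 8), (2/31) = +1, so (2/31)^3 = +1.
Reciprocity: 3 ≡ 3 and 31 ≡ 3 (mod 4), so (3/31) = −(31/3).
Reduce top mod 3: now compute (1/3).
Reached (1/3) = 1. Collecting the sign flips along the way, the symbol is +1.

1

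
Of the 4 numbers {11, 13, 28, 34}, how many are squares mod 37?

3

(11/37) = +1 → QR.
(13/37) = -1 → non-residue.
(28/37) = +1 → QR.
(34/37) = +1 → QR.
Total quadratic residues among the 4: 3.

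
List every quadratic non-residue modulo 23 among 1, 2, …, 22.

5,7,10,11,14,15,17,19,20,21,22

Square k = 1,…,11 (k and 23−k give the same square):
1²=1, 2²=4, 3²=9, 4²=16, 5²≡2, 6²≡13, 7²≡3, 8²≡18, 9²≡12, 10²≡8, 11²≡6 (mod 23).
The residues are {1, 2, 3, 4, 6, 8, 9, 12, 13, 16, 18}; the non-residues are the remaining 11 nonzero classes.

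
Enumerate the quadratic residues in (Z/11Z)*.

Square k = 1,…,5 (k and 11−k give the same square):
1²=1, 2²=4, 3²=9, 4²≡5, 5²≡3 (mod 11).
So the quadratic residues mod 11 are {1, 3, 4, 5, 9}.

1, 3, 4, 5, 9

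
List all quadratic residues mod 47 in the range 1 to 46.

1 2 3 4 6 7 8 9 12 14 16 17 18 21 24 25 27 28 32 34 36 37 42

Square k = 1,…,23 (k and 47−k give the same square):
1²=1, 2²=4, 3²=9, 4²=16, 5²=25, 6²=36, 7²≡2, 8²≡17, 9²≡34, 10²≡6, 11²≡27, 12²≡3, 13²≡28, 14²≡8, 15²≡37, 16²≡21, 17²≡7, 18²≡42, 19²≡32, 20²≡24, 21²≡18, 22²≡14, 23²≡12 (mod 47).
So the quadratic residues mod 47 are {1, 2, 3, 4, 6, 7, 8, 9, 12, 14, 16, 17, 18, 21, 24, 25, 27, 28, 32, 34, 36, 37, 42}.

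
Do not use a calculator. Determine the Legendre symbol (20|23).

Euler's criterion: (20/23) ≡ 20^11 (mod 23).
20^2 ≡ 9 (mod 23)
20^4 ≡ 12 (mod 23)
20^8 ≡ 6 (mod 23)
20^11 = 20^(8+2+1) ≡ 22 (mod 23).
Result is 22 ≡ −1, so (20/23) = −1.

-1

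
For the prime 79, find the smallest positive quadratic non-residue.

3

(2/79) = +1, so 2 is a residue.
(3/79) = −1, so 3 is the smallest positive non-residue mod 79.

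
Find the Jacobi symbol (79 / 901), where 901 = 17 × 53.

Reciprocity: 79 ≡ 3 and 901 ≡ 1 (mod 4), so (79/901) = +(901/79).
Reduce top mod 79: now compute (32/79).
Pull out 2^5: since 79 ≡ 7 (mod 8), (2/79) = +1, so (2/79)^5 = +1.
Reached (1/79) = 1. Collecting the sign flips along the way, the symbol is +1.

1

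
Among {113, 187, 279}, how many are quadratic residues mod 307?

2

(113/307) = +1 → QR.
(187/307) = +1 → QR.
(279/307) = -1 → non-residue.
Total quadratic residues among the 3: 2.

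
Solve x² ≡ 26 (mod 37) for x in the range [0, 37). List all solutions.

10, 27

37 ≡ 1 (mod 4), so we find a root by search.
Trying successive values, 10² = 100 ≡ 26 (mod 37). The other root is 37 − 10 = 27.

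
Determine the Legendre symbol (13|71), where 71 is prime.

-1

Reciprocity: 13 ≡ 1 and 71 ≡ 3 (mod 4), so (13/71) = +(71/13).
Reduce top mod 13: now compute (6/13).
Pull out 2: since 13 ≡ 5 (mod 8), (2/13) = -1.
Reciprocity: 3 ≡ 3 and 13 ≡ 1 (mod 4), so (3/13) = +(13/3).
Reduce top mod 3: now compute (1/3).
Reached (1/3) = 1. Collecting the sign flips along the way, the symbol is -1.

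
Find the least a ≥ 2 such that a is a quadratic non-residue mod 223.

(2/223) = +1, so 2 is a residue.
(3/223) = −1, so 3 is the smallest positive non-residue mod 223.

3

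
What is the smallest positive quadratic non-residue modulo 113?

(2/113) = +1, so 2 is a residue.
(3/113) = −1, so 3 is the smallest positive non-residue mod 113.

3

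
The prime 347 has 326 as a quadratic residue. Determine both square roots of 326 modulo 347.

72, 275

Since 347 ≡ 3 (mod 4), a square root of 326 is 326^((347+1)/4) = 326^87 mod 347.
Repeated squaring: 326^2≡94, 326^4≡161, 326^8≡243, 326^16≡59, 326^32≡11, 326^64≡121 (mod 347).
326^87 = 326^(64+16+4+2+1) ≡ 275 (mod 347).
Check: 275² = 75625 ≡ 326 (mod 347). The two roots are 72 and 275.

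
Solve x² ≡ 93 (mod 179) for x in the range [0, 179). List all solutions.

56, 123

Since 179 ≡ 3 (mod 4), a square root of 93 is 93^((179+1)/4) = 93^45 mod 179.
Repeated squaring: 93^2≡57, 93^4≡27, 93^8≡13, 93^16≡169, 93^32≡100 (mod 179).
93^45 = 93^(32+8+4+1) ≡ 56 (mod 179).
Check: 56² = 3136 ≡ 93 (mod 179). The two roots are 56 and 123.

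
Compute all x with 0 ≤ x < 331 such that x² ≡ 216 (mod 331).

116, 215

Since 331 ≡ 3 (mod 4), a square root of 216 is 216^((331+1)/4) = 216^83 mod 331.
Repeated squaring: 216^2≡316, 216^4≡225, 216^8≡313, 216^16≡324, 216^32≡49, 216^64≡84 (mod 331).
216^83 = 216^(64+16+2+1) ≡ 215 (mod 331).
Check: 215² = 46225 ≡ 216 (mod 331). The two roots are 116 and 215.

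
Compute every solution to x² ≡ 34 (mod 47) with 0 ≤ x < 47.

9, 38

Since 47 ≡ 3 (mod 4), a square root of 34 is 34^((47+1)/4) = 34^12 mod 47.
Repeated squaring: 34^2≡28, 34^4≡32, 34^8≡37 (mod 47).
34^12 = 34^(8+4) ≡ 9 (mod 47).
Check: 9² = 81 ≡ 34 (mod 47). The two roots are 9 and 38.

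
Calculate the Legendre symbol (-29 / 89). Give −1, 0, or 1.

-1

First reduce: -29 ≡ 60 (mod 89).
Pull out 2^2: since 89 ≡ 1 (mod 8), (2/89) = +1, so (2/89)^2 = +1.
Reciprocity: 15 ≡ 3 and 89 ≡ 1 (mod 4), so (15/89) = +(89/15).
Reduce top mod 15: now compute (14/15).
Pull out 2: since 15 ≡ 7 (mod 8), (2/15) = +1.
Reciprocity: 7 ≡ 3 and 15 ≡ 3 (mod 4), so (7/15) = −(15/7).
Reduce top mod 7: now compute (1/7).
Reached (1/7) = 1. Collecting the sign flips along the way, the symbol is -1.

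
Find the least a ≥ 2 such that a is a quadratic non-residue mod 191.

(2/191) = +1, so 2 is a residue.
(3/191) = +1, so 3 is a residue.
(4/191) = +1, so 4 is a residue.
(5/191) = +1, so 5 is a residue.
(6/191) = +1, so 6 is a residue.
(7/191) = −1, so 7 is the smallest positive non-residue mod 191.

7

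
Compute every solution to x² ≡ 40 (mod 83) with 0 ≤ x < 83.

17, 66

Since 83 ≡ 3 (mod 4), a square root of 40 is 40^((83+1)/4) = 40^21 mod 83.
Repeated squaring: 40^2≡23, 40^4≡31, 40^8≡48, 40^16≡63 (mod 83).
40^21 = 40^(16+4+1) ≡ 17 (mod 83).
Check: 17² = 289 ≡ 40 (mod 83). The two roots are 17 and 66.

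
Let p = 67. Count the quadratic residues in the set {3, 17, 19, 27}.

2

(3/67) = -1 → non-residue.
(17/67) = +1 → QR.
(19/67) = +1 → QR.
(27/67) = -1 → non-residue.
Total quadratic residues among the 4: 2.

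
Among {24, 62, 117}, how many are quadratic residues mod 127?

(24/127) = -1 → non-residue.
(62/127) = +1 → QR.
(117/127) = +1 → QR.
Total quadratic residues among the 3: 2.

2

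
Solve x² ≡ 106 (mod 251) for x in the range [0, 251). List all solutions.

68, 183

Since 251 ≡ 3 (mod 4), a square root of 106 is 106^((251+1)/4) = 106^63 mod 251.
Repeated squaring: 106^2≡192, 106^4≡218, 106^8≡85, 106^16≡197, 106^32≡155 (mod 251).
106^63 = 106^(32+16+8+4+2+1) ≡ 68 (mod 251).
Check: 68² = 4624 ≡ 106 (mod 251). The two roots are 68 and 183.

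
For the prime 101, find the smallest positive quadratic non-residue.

(2/101) = −1, so 2 is the smallest positive non-residue mod 101.

2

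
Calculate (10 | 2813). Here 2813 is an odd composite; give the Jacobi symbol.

Pull out 2: since 2813 ≡ 5 (mod 8), (2/2813) = -1.
Reciprocity: 5 ≡ 1 and 2813 ≡ 1 (mod 4), so (5/2813) = +(2813/5).
Reduce top mod 5: now compute (3/5).
Reciprocity: 3 ≡ 3 and 5 ≡ 1 (mod 4), so (3/5) = +(5/3).
Reduce top mod 3: now compute (2/3).
Pull out 2: since 3 ≡ 3 (mod 8), (2/3) = -1.
Reached (1/3) = 1. Collecting the sign flips along the way, the symbol is +1.

1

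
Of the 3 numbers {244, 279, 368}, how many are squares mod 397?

2

(244/397) = -1 → non-residue.
(279/397) = +1 → QR.
(368/397) = +1 → QR.
Total quadratic residues among the 3: 2.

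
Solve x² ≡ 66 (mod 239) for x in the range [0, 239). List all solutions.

117, 122

Since 239 ≡ 3 (mod 4), a square root of 66 is 66^((239+1)/4) = 66^60 mod 239.
Repeated squaring: 66^2≡54, 66^4≡48, 66^8≡153, 66^16≡226, 66^32≡169 (mod 239).
66^60 = 66^(32+16+8+4) ≡ 122 (mod 239).
Check: 122² = 14884 ≡ 66 (mod 239). The two roots are 117 and 122.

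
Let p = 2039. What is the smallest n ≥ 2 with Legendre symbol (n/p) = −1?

7

(2/2039) = +1, so 2 is a residue.
(3/2039) = +1, so 3 is a residue.
(4/2039) = +1, so 4 is a residue.
(5/2039) = +1, so 5 is a residue.
(6/2039) = +1, so 6 is a residue.
(7/2039) = −1, so 7 is the smallest positive non-residue mod 2039.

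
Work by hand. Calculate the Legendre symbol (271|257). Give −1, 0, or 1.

-1

Euler's criterion: (271/257) ≡ 14^128 (mod 257).
14^2 ≡ 196 (mod 257)
14^4 ≡ 123 (mod 257)
14^8 ≡ 223 (mod 257)
14^16 ≡ 128 (mod 257)
14^32 ≡ 193 (mod 257)
14^64 ≡ 241 (mod 257)
14^128 ≡ 256 (mod 257)
14^128 = 14^(128) ≡ 256 (mod 257).
Result is 256 ≡ −1, so (271/257) = −1.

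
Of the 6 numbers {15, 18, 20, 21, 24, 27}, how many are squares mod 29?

2

(15/29) = -1 → non-residue.
(18/29) = -1 → non-residue.
(20/29) = +1 → QR.
(21/29) = -1 → non-residue.
(24/29) = +1 → QR.
(27/29) = -1 → non-residue.
Total quadratic residues among the 6: 2.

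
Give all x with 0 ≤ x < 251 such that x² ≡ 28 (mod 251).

Since 251 ≡ 3 (mod 4), a square root of 28 is 28^((251+1)/4) = 28^63 mod 251.
Repeated squaring: 28^2≡31, 28^4≡208, 28^8≡92, 28^16≡181, 28^32≡131 (mod 251).
28^63 = 28^(32+16+8+4+2+1) ≡ 84 (mod 251).
Check: 84² = 7056 ≡ 28 (mod 251). The two roots are 84 and 167.

84, 167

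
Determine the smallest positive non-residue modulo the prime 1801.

(2/1801) = +1, so 2 is a residue.
(3/1801) = +1, so 3 is a residue.
(4/1801) = +1, so 4 is a residue.
(5/1801) = +1, so 5 is a residue.
(6/1801) = +1, so 6 is a residue.
(7/1801) = +1, so 7 is a residue.
(8/1801) = +1, so 8 is a residue.
(9/1801) = +1, so 9 is a residue.
(10/1801) = +1, so 10 is a residue.
(11/1801) = −1, so 11 is the smallest positive non-residue mod 1801.

11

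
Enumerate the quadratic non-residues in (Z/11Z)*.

2 6 7 8 10

Square k = 1,…,5 (k and 11−k give the same square):
1²=1, 2²=4, 3²=9, 4²≡5, 5²≡3 (mod 11).
The residues are {1, 3, 4, 5, 9}; the non-residues are the remaining 5 nonzero classes.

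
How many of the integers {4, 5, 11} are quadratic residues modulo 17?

1

(4/17) = +1 → QR.
(5/17) = -1 → non-residue.
(11/17) = -1 → non-residue.
Total quadratic residues among the 3: 1.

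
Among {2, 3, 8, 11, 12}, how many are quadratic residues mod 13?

(2/13) = -1 → non-residue.
(3/13) = +1 → QR.
(8/13) = -1 → non-residue.
(11/13) = -1 → non-residue.
(12/13) = +1 → QR.
Total quadratic residues among the 5: 2.

2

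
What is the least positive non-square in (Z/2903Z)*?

5

(2/2903) = +1, so 2 is a residue.
(3/2903) = +1, so 3 is a residue.
(4/2903) = +1, so 4 is a residue.
(5/2903) = −1, so 5 is the smallest positive non-residue mod 2903.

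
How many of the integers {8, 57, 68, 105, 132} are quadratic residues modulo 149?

2

(8/149) = -1 → non-residue.
(57/149) = -1 → non-residue.
(68/149) = +1 → QR.
(105/149) = -1 → non-residue.
(132/149) = +1 → QR.
Total quadratic residues among the 5: 2.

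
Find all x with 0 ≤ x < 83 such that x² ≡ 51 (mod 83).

36, 47

Since 83 ≡ 3 (mod 4), a square root of 51 is 51^((83+1)/4) = 51^21 mod 83.
Repeated squaring: 51^2≡28, 51^4≡37, 51^8≡41, 51^16≡21 (mod 83).
51^21 = 51^(16+4+1) ≡ 36 (mod 83).
Check: 36² = 1296 ≡ 51 (mod 83). The two roots are 36 and 47.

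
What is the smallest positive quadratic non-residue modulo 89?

3

(2/89) = +1, so 2 is a residue.
(3/89) = −1, so 3 is the smallest positive non-residue mod 89.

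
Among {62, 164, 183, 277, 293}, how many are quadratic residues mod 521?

(62/521) = +1 → QR.
(164/521) = -1 → non-residue.
(183/521) = +1 → QR.
(277/521) = -1 → non-residue.
(293/521) = +1 → QR.
Total quadratic residues among the 5: 3.

3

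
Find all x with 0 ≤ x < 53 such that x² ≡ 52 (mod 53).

53 ≡ 1 (mod 4), so we find a root by search.
Trying successive values, 23² = 529 ≡ 52 (mod 53). The other root is 53 − 23 = 30.

23, 30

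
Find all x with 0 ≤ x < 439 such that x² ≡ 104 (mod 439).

Since 439 ≡ 3 (mod 4), a square root of 104 is 104^((439+1)/4) = 104^110 mod 439.
Repeated squaring: 104^2≡280, 104^4≡258, 104^8≡275, 104^16≡117, 104^32≡80, 104^64≡254 (mod 439).
104^110 = 104^(64+32+8+4+2) ≡ 338 (mod 439).
Check: 338² = 114244 ≡ 104 (mod 439). The two roots are 101 and 338.

101, 338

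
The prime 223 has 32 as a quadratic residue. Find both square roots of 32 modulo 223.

Since 223 ≡ 3 (mod 4), a square root of 32 is 32^((223+1)/4) = 32^56 mod 223.
Repeated squaring: 32^2≡132, 32^4≡30, 32^8≡8, 32^16≡64, 32^32≡82 (mod 223).
32^56 = 32^(32+16+8) ≡ 60 (mod 223).
Check: 60² = 3600 ≡ 32 (mod 223). The two roots are 60 and 163.

60, 163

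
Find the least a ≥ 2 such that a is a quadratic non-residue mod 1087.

(2/1087) = +1, so 2 is a residue.
(3/1087) = −1, so 3 is the smallest positive non-residue mod 1087.

3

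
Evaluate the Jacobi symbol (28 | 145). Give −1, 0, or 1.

Pull out 2^2: since 145 ≡ 1 (mod 8), (2/145) = +1, so (2/145)^2 = +1.
Reciprocity: 7 ≡ 3 and 145 ≡ 1 (mod 4), so (7/145) = +(145/7).
Reduce top mod 7: now compute (5/7).
Reciprocity: 5 ≡ 1 and 7 ≡ 3 (mod 4), so (5/7) = +(7/5).
Reduce top mod 5: now compute (2/5).
Pull out 2: since 5 ≡ 5 (mod 8), (2/5) = -1.
Reached (1/5) = 1. Collecting the sign flips along the way, the symbol is -1.

-1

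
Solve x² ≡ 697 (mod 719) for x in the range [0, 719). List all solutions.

Since 719 ≡ 3 (mod 4), a square root of 697 is 697^((719+1)/4) = 697^180 mod 719.
Repeated squaring: 697^2≡484, 697^4≡581, 697^8≡350, 697^16≡270, 697^32≡281, 697^64≡590, 697^128≡104 (mod 719).
697^180 = 697^(128+32+16+4) ≡ 434 (mod 719).
Check: 434² = 188356 ≡ 697 (mod 719). The two roots are 285 and 434.

285, 434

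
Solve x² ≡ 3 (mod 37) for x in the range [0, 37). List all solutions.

37 ≡ 1 (mod 4), so we find a root by search.
Trying successive values, 15² = 225 ≡ 3 (mod 37). The other root is 37 − 15 = 22.

15, 22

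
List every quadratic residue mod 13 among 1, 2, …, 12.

1, 3, 4, 9, 10, 12

Square k = 1,…,6 (k and 13−k give the same square):
1²=1, 2²=4, 3²=9, 4²≡3, 5²≡12, 6²≡10 (mod 13).
So the quadratic residues mod 13 are {1, 3, 4, 9, 10, 12}.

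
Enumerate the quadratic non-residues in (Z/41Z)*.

Square k = 1,…,20 (k and 41−k give the same square):
1²=1, 2²=4, 3²=9, 4²=16, 5²=25, 6²=36, 7²≡8, 8²≡23, 9²≡40, 10²≡18, 11²≡39, 12²≡21, 13²≡5, 14²≡32, 15²≡20, 16²≡10, 17²≡2, 18²≡37, 19²≡33, 20²≡31 (mod 41).
The residues are {1, 2, 4, 5, 8, 9, 10, 16, 18, 20, 21, 23, 25, 31, 32, 33, 36, 37, 39, 40}; the non-residues are the remaining 20 nonzero classes.

3,6,7,11,12,13,14,15,17,19,22,24,26,27,28,29,30,34,35,38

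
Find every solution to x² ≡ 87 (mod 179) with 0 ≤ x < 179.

Since 179 ≡ 3 (mod 4), a square root of 87 is 87^((179+1)/4) = 87^45 mod 179.
Repeated squaring: 87^2≡51, 87^4≡95, 87^8≡75, 87^16≡76, 87^32≡48 (mod 179).
87^45 = 87^(32+8+4+1) ≡ 83 (mod 179).
Check: 83² = 6889 ≡ 87 (mod 179). The two roots are 83 and 96.

83, 96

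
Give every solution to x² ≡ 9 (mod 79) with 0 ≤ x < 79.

3, 76

Since 79 ≡ 3 (mod 4), a square root of 9 is 9^((79+1)/4) = 9^20 mod 79.
Repeated squaring: 9^2≡2, 9^4≡4, 9^8≡16, 9^16≡19 (mod 79).
9^20 = 9^(16+4) ≡ 76 (mod 79).
Check: 76² = 5776 ≡ 9 (mod 79). The two roots are 3 and 76.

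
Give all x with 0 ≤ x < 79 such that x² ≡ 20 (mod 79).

Since 79 ≡ 3 (mod 4), a square root of 20 is 20^((79+1)/4) = 20^20 mod 79.
Repeated squaring: 20^2≡5, 20^4≡25, 20^8≡72, 20^16≡49 (mod 79).
20^20 = 20^(16+4) ≡ 40 (mod 79).
Check: 40² = 1600 ≡ 20 (mod 79). The two roots are 39 and 40.

39, 40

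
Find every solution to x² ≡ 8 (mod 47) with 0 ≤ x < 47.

14, 33

Since 47 ≡ 3 (mod 4), a square root of 8 is 8^((47+1)/4) = 8^12 mod 47.
Repeated squaring: 8^2≡17, 8^4≡7, 8^8≡2 (mod 47).
8^12 = 8^(8+4) ≡ 14 (mod 47).
Check: 14² = 196 ≡ 8 (mod 47). The two roots are 14 and 33.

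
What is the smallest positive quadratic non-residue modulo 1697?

3

(2/1697) = +1, so 2 is a residue.
(3/1697) = −1, so 3 is the smallest positive non-residue mod 1697.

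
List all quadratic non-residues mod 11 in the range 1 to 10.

2,6,7,8,10

Square k = 1,…,5 (k and 11−k give the same square):
1²=1, 2²=4, 3²=9, 4²≡5, 5²≡3 (mod 11).
The residues are {1, 3, 4, 5, 9}; the non-residues are the remaining 5 nonzero classes.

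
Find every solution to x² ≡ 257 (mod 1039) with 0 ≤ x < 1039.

36, 1003

Since 1039 ≡ 3 (mod 4), a square root of 257 is 257^((1039+1)/4) = 257^260 mod 1039.
Repeated squaring: 257^2≡592, 257^4≡321, 257^8≡180, 257^16≡191, 257^32≡116, 257^64≡988, 257^128≡523, 257^256≡272 (mod 1039).
257^260 = 257^(256+4) ≡ 36 (mod 1039).
Check: 36² = 1296 ≡ 257 (mod 1039). The two roots are 36 and 1003.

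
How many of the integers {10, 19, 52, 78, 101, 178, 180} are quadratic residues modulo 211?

(10/211) = -1 → non-residue.
(19/211) = +1 → QR.
(52/211) = +1 → QR.
(78/211) = +1 → QR.
(101/211) = +1 → QR.
(178/211) = +1 → QR.
(180/211) = +1 → QR.
Total quadratic residues among the 7: 6.

6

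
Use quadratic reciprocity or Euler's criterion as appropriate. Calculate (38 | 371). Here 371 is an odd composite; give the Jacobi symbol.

Pull out 2: since 371 ≡ 3 (mod 8), (2/371) = -1.
Reciprocity: 19 ≡ 3 and 371 ≡ 3 (mod 4), so (19/371) = −(371/19).
Reduce top mod 19: now compute (10/19).
Pull out 2: since 19 ≡ 3 (mod 8), (2/19) = -1.
Reciprocity: 5 ≡ 1 and 19 ≡ 3 (mod 4), so (5/19) = +(19/5).
Reduce top mod 5: now compute (4/5).
Pull out 2^2: since 5 ≡ 5 (mod 8), (2/5) = -1, so (2/5)^2 = +1.
Reached (1/5) = 1. Collecting the sign flips along the way, the symbol is -1.

-1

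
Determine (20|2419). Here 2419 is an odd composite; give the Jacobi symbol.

Pull out 2^2: since 2419 ≡ 3 (mod 8), (2/2419) = -1, so (2/2419)^2 = +1.
Reciprocity: 5 ≡ 1 and 2419 ≡ 3 (mod 4), so (5/2419) = +(2419/5).
Reduce top mod 5: now compute (4/5).
Pull out 2^2: since 5 ≡ 5 (mod 8), (2/5) = -1, so (2/5)^2 = +1.
Reached (1/5) = 1. Collecting the sign flips along the way, the symbol is +1.

1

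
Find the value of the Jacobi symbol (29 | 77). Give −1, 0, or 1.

Reciprocity: 29 ≡ 1 and 77 ≡ 1 (mod 4), so (29/77) = +(77/29).
Reduce top mod 29: now compute (19/29).
Reciprocity: 19 ≡ 3 and 29 ≡ 1 (mod 4), so (19/29) = +(29/19).
Reduce top mod 19: now compute (10/19).
Pull out 2: since 19 ≡ 3 (mod 8), (2/19) = -1.
Reciprocity: 5 ≡ 1 and 19 ≡ 3 (mod 4), so (5/19) = +(19/5).
Reduce top mod 5: now compute (4/5).
Pull out 2^2: since 5 ≡ 5 (mod 8), (2/5) = -1, so (2/5)^2 = +1.
Reached (1/5) = 1. Collecting the sign flips along the way, the symbol is -1.

-1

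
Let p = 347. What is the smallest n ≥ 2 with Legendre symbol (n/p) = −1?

(2/347) = −1, so 2 is the smallest positive non-residue mod 347.

2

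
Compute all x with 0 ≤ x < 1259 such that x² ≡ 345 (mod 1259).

624, 635

Since 1259 ≡ 3 (mod 4), a square root of 345 is 345^((1259+1)/4) = 345^315 mod 1259.
Repeated squaring: 345^2≡679, 345^4≡247, 345^8≡577, 345^16≡553, 345^32≡1131, 345^64≡17, 345^128≡289, 345^256≡427 (mod 1259).
345^315 = 345^(256+32+16+8+2+1) ≡ 635 (mod 1259).
Check: 635² = 403225 ≡ 345 (mod 1259). The two roots are 624 and 635.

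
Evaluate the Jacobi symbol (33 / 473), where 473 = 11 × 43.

0

Reciprocity: 33 ≡ 1 and 473 ≡ 1 (mod 4), so (33/473) = +(473/33).
Reduce top mod 33: now compute (11/33).
Reciprocity: 11 ≡ 3 and 33 ≡ 1 (mod 4), so (11/33) = +(33/11).
Reduce top mod 11: now compute (0/11).
Top reduces to 0: gcd > 1, so the symbol is 0.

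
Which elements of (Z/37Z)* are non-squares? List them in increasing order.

2,5,6,8,13,14,15,17,18,19,20,22,23,24,29,31,32,35

Square k = 1,…,18 (k and 37−k give the same square):
1²=1, 2²=4, 3²=9, 4²=16, 5²=25, 6²=36, 7²≡12, 8²≡27, 9²≡7, 10²≡26, 11²≡10, 12²≡33, 13²≡21, 14²≡11, 15²≡3, 16²≡34, 17²≡30, 18²≡28 (mod 37).
The residues are {1, 3, 4, 7, 9, 10, 11, 12, 16, 21, 25, 26, 27, 28, 30, 33, 34, 36}; the non-residues are the remaining 18 nonzero classes.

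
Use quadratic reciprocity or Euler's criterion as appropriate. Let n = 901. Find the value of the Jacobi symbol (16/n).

1

Pull out 2^4: since 901 ≡ 5 (mod 8), (2/901) = -1, so (2/901)^4 = +1.
Reached (1/901) = 1. Collecting the sign flips along the way, the symbol is +1.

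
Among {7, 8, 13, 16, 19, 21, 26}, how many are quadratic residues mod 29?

(7/29) = +1 → QR.
(8/29) = -1 → non-residue.
(13/29) = +1 → QR.
(16/29) = +1 → QR.
(19/29) = -1 → non-residue.
(21/29) = -1 → non-residue.
(26/29) = -1 → non-residue.
Total quadratic residues among the 7: 3.

3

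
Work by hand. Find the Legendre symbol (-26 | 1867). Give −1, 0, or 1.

-1

First reduce: -26 ≡ 1841 (mod 1867).
Reciprocity: 1841 ≡ 1 and 1867 ≡ 3 (mod 4), so (1841/1867) = +(1867/1841).
Reduce top mod 1841: now compute (26/1841).
Pull out 2: since 1841 ≡ 1 (mod 8), (2/1841) = +1.
Reciprocity: 13 ≡ 1 and 1841 ≡ 1 (mod 4), so (13/1841) = +(1841/13).
Reduce top mod 13: now compute (8/13).
Pull out 2^3: since 13 ≡ 5 (mod 8), (2/13) = -1, so (2/13)^3 = -1.
Reached (1/13) = 1. Collecting the sign flips along the way, the symbol is -1.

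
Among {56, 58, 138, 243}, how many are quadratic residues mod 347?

3

(56/347) = +1 → QR.
(58/347) = -1 → non-residue.
(138/347) = +1 → QR.
(243/347) = +1 → QR.
Total quadratic residues among the 4: 3.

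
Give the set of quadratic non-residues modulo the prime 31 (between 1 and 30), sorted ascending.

3, 6, 11, 12, 13, 15, 17, 21, 22, 23, 24, 26, 27, 29, 30

Square k = 1,…,15 (k and 31−k give the same square):
1²=1, 2²=4, 3²=9, 4²=16, 5²=25, 6²≡5, 7²≡18, 8²≡2, 9²≡19, 10²≡7, 11²≡28, 12²≡20, 13²≡14, 14²≡10, 15²≡8 (mod 31).
The residues are {1, 2, 4, 5, 7, 8, 9, 10, 14, 16, 18, 19, 20, 25, 28}; the non-residues are the remaining 15 nonzero classes.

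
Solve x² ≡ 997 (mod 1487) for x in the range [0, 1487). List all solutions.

514, 973

Since 1487 ≡ 3 (mod 4), a square root of 997 is 997^((1487+1)/4) = 997^372 mod 1487.
Repeated squaring: 997^2≡693, 997^4≡1435, 997^8≡1217, 997^16≡37, 997^32≡1369, 997^64≡541, 997^128≡1229, 997^256≡1136 (mod 1487).
997^372 = 997^(256+64+32+16+4) ≡ 973 (mod 1487).
Check: 973² = 946729 ≡ 997 (mod 1487). The two roots are 514 and 973.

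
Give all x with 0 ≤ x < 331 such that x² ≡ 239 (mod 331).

Since 331 ≡ 3 (mod 4), a square root of 239 is 239^((331+1)/4) = 239^83 mod 331.
Repeated squaring: 239^2≡189, 239^4≡304, 239^8≡67, 239^16≡186, 239^32≡172, 239^64≡125 (mod 331).
239^83 = 239^(64+16+2+1) ≡ 153 (mod 331).
Check: 153² = 23409 ≡ 239 (mod 331). The two roots are 153 and 178.

153, 178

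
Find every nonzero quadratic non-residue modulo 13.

Square k = 1,…,6 (k and 13−k give the same square):
1²=1, 2²=4, 3²=9, 4²≡3, 5²≡12, 6²≡10 (mod 13).
The residues are {1, 3, 4, 9, 10, 12}; the non-residues are the remaining 6 nonzero classes.

2 5 6 7 8 11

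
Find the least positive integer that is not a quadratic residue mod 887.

5

(2/887) = +1, so 2 is a residue.
(3/887) = +1, so 3 is a residue.
(4/887) = +1, so 4 is a residue.
(5/887) = −1, so 5 is the smallest positive non-residue mod 887.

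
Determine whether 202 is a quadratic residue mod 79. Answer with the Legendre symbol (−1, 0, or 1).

First reduce: 202 ≡ 44 (mod 79).
Pull out 2^2: since 79 ≡ 7 (mod 8), (2/79) = +1, so (2/79)^2 = +1.
Reciprocity: 11 ≡ 3 and 79 ≡ 3 (mod 4), so (11/79) = −(79/11).
Reduce top mod 11: now compute (2/11).
Pull out 2: since 11 ≡ 3 (mod 8), (2/11) = -1.
Reached (1/11) = 1. Collecting the sign flips along the way, the symbol is +1.

1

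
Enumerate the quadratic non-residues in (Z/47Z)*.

5, 10, 11, 13, 15, 19, 20, 22, 23, 26, 29, 30, 31, 33, 35, 38, 39, 40, 41, 43, 44, 45, 46

Square k = 1,…,23 (k and 47−k give the same square):
1²=1, 2²=4, 3²=9, 4²=16, 5²=25, 6²=36, 7²≡2, 8²≡17, 9²≡34, 10²≡6, 11²≡27, 12²≡3, 13²≡28, 14²≡8, 15²≡37, 16²≡21, 17²≡7, 18²≡42, 19²≡32, 20²≡24, 21²≡18, 22²≡14, 23²≡12 (mod 47).
The residues are {1, 2, 3, 4, 6, 7, 8, 9, 12, 14, 16, 17, 18, 21, 24, 25, 27, 28, 32, 34, 36, 37, 42}; the non-residues are the remaining 23 nonzero classes.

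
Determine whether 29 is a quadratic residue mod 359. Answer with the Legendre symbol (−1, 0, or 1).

Reciprocity: 29 ≡ 1 and 359 ≡ 3 (mod 4), so (29/359) = +(359/29).
Reduce top mod 29: now compute (11/29).
Reciprocity: 11 ≡ 3 and 29 ≡ 1 (mod 4), so (11/29) = +(29/11).
Reduce top mod 11: now compute (7/11).
Reciprocity: 7 ≡ 3 and 11 ≡ 3 (mod 4), so (7/11) = −(11/7).
Reduce top mod 7: now compute (4/7).
Pull out 2^2: since 7 ≡ 7 (mod 8), (2/7) = +1, so (2/7)^2 = +1.
Reached (1/7) = 1. Collecting the sign flips along the way, the symbol is -1.

-1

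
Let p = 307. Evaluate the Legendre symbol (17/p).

1

Reciprocity: 17 ≡ 1 and 307 ≡ 3 (mod 4), so (17/307) = +(307/17).
Reduce top mod 17: now compute (1/17).
Reached (1/17) = 1. Collecting the sign flips along the way, the symbol is +1.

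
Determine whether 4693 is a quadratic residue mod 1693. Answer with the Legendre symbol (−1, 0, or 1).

1

First reduce: 4693 ≡ 1307 (mod 1693).
Reciprocity: 1307 ≡ 3 and 1693 ≡ 1 (mod 4), so (1307/1693) = +(1693/1307).
Reduce top mod 1307: now compute (386/1307).
Pull out 2: since 1307 ≡ 3 (mod 8), (2/1307) = -1.
Reciprocity: 193 ≡ 1 and 1307 ≡ 3 (mod 4), so (193/1307) = +(1307/193).
Reduce top mod 193: now compute (149/193).
Reciprocity: 149 ≡ 1 and 193 ≡ 1 (mod 4), so (149/193) = +(193/149).
Reduce top mod 149: now compute (44/149).
Pull out 2^2: since 149 ≡ 5 (mod 8), (2/149) = -1, so (2/149)^2 = +1.
Reciprocity: 11 ≡ 3 and 149 ≡ 1 (mod 4), so (11/149) = +(149/11).
Reduce top mod 11: now compute (6/11).
Pull out 2: since 11 ≡ 3 (mod 8), (2/11) = -1.
Reciprocity: 3 ≡ 3 and 11 ≡ 3 (mod 4), so (3/11) = −(11/3).
Reduce top mod 3: now compute (2/3).
Pull out 2: since 3 ≡ 3 (mod 8), (2/3) = -1.
Reached (1/3) = 1. Collecting the sign flips along the way, the symbol is +1.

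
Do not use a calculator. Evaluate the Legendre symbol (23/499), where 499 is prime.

-1

Reciprocity: 23 ≡ 3 and 499 ≡ 3 (mod 4), so (23/499) = −(499/23).
Reduce top mod 23: now compute (16/23).
Pull out 2^4: since 23 ≡ 7 (mod 8), (2/23) = +1, so (2/23)^4 = +1.
Reached (1/23) = 1. Collecting the sign flips along the way, the symbol is -1.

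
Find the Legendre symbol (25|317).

Reciprocity: 25 ≡ 1 and 317 ≡ 1 (mod 4), so (25/317) = +(317/25).
Reduce top mod 25: now compute (17/25).
Reciprocity: 17 ≡ 1 and 25 ≡ 1 (mod 4), so (17/25) = +(25/17).
Reduce top mod 17: now compute (8/17).
Pull out 2^3: since 17 ≡ 1 (mod 8), (2/17) = +1, so (2/17)^3 = +1.
Reached (1/17) = 1. Collecting the sign flips along the way, the symbol is +1.

1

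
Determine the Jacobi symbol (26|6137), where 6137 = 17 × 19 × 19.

1

Pull out 2: since 6137 ≡ 1 (mod 8), (2/6137) = +1.
Reciprocity: 13 ≡ 1 and 6137 ≡ 1 (mod 4), so (13/6137) = +(6137/13).
Reduce top mod 13: now compute (1/13).
Reached (1/13) = 1. Collecting the sign flips along the way, the symbol is +1.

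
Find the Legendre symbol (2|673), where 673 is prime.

1

Pull out 2: since 673 ≡ 1 (mod 8), (2/673) = +1.
Reached (1/673) = 1. Collecting the sign flips along the way, the symbol is +1.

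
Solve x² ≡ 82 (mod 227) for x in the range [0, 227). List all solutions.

Since 227 ≡ 3 (mod 4), a square root of 82 is 82^((227+1)/4) = 82^57 mod 227.
Repeated squaring: 82^2≡141, 82^4≡132, 82^8≡172, 82^16≡74, 82^32≡28 (mod 227).
82^57 = 82^(32+16+8+1) ≡ 189 (mod 227).
Check: 189² = 35721 ≡ 82 (mod 227). The two roots are 38 and 189.

38, 189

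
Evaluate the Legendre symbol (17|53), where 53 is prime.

1

Euler's criterion: (17/53) ≡ 17^26 (mod 53).
17^2 ≡ 24 (mod 53)
17^4 ≡ 46 (mod 53)
17^8 ≡ 49 (mod 53)
17^16 ≡ 16 (mod 53)
17^26 = 17^(16+8+2) ≡ 1 (mod 53).
Result is 1, so (17/53) = 1.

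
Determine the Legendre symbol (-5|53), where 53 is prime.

-1

Euler's criterion: (-5/53) ≡ 48^26 (mod 53).
48^2 ≡ 25 (mod 53)
48^4 ≡ 42 (mod 53)
48^8 ≡ 15 (mod 53)
48^16 ≡ 13 (mod 53)
48^26 = 48^(16+8+2) ≡ 52 (mod 53).
Result is 52 ≡ −1, so (-5/53) = −1.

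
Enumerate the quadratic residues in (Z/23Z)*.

1, 2, 3, 4, 6, 8, 9, 12, 13, 16, 18

Square k = 1,…,11 (k and 23−k give the same square):
1²=1, 2²=4, 3²=9, 4²=16, 5²≡2, 6²≡13, 7²≡3, 8²≡18, 9²≡12, 10²≡8, 11²≡6 (mod 23).
So the quadratic residues mod 23 are {1, 2, 3, 4, 6, 8, 9, 12, 13, 16, 18}.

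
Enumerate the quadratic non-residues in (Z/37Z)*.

2, 5, 6, 8, 13, 14, 15, 17, 18, 19, 20, 22, 23, 24, 29, 31, 32, 35

Square k = 1,…,18 (k and 37−k give the same square):
1²=1, 2²=4, 3²=9, 4²=16, 5²=25, 6²=36, 7²≡12, 8²≡27, 9²≡7, 10²≡26, 11²≡10, 12²≡33, 13²≡21, 14²≡11, 15²≡3, 16²≡34, 17²≡30, 18²≡28 (mod 37).
The residues are {1, 3, 4, 7, 9, 10, 11, 12, 16, 21, 25, 26, 27, 28, 30, 33, 34, 36}; the non-residues are the remaining 18 nonzero classes.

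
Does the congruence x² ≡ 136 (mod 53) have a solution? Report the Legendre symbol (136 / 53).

-1

First reduce: 136 ≡ 30 (mod 53).
Pull out 2: since 53 ≡ 5 (mod 8), (2/53) = -1.
Reciprocity: 15 ≡ 3 and 53 ≡ 1 (mod 4), so (15/53) = +(53/15).
Reduce top mod 15: now compute (8/15).
Pull out 2^3: since 15 ≡ 7 (mod 8), (2/15) = +1, so (2/15)^3 = +1.
Reached (1/15) = 1. Collecting the sign flips along the way, the symbol is -1.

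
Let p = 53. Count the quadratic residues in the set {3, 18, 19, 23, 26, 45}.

(3/53) = -1 → non-residue.
(18/53) = -1 → non-residue.
(19/53) = -1 → non-residue.
(23/53) = -1 → non-residue.
(26/53) = -1 → non-residue.
(45/53) = -1 → non-residue.
Total quadratic residues among the 6: 0.

0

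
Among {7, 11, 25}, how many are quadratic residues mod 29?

(7/29) = +1 → QR.
(11/29) = -1 → non-residue.
(25/29) = +1 → QR.
Total quadratic residues among the 3: 2.

2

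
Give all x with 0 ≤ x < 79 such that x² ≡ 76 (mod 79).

Since 79 ≡ 3 (mod 4), a square root of 76 is 76^((79+1)/4) = 76^20 mod 79.
Repeated squaring: 76^2≡9, 76^4≡2, 76^8≡4, 76^16≡16 (mod 79).
76^20 = 76^(16+4) ≡ 32 (mod 79).
Check: 32² = 1024 ≡ 76 (mod 79). The two roots are 32 and 47.

32, 47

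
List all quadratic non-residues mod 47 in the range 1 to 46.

Square k = 1,…,23 (k and 47−k give the same square):
1²=1, 2²=4, 3²=9, 4²=16, 5²=25, 6²=36, 7²≡2, 8²≡17, 9²≡34, 10²≡6, 11²≡27, 12²≡3, 13²≡28, 14²≡8, 15²≡37, 16²≡21, 17²≡7, 18²≡42, 19²≡32, 20²≡24, 21²≡18, 22²≡14, 23²≡12 (mod 47).
The residues are {1, 2, 3, 4, 6, 7, 8, 9, 12, 14, 16, 17, 18, 21, 24, 25, 27, 28, 32, 34, 36, 37, 42}; the non-residues are the remaining 23 nonzero classes.

5, 10, 11, 13, 15, 19, 20, 22, 23, 26, 29, 30, 31, 33, 35, 38, 39, 40, 41, 43, 44, 45, 46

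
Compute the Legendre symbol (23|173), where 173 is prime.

Euler's criterion: (23/173) ≡ 23^86 (mod 173).
23^2 ≡ 10 (mod 173)
23^4 ≡ 100 (mod 173)
23^8 ≡ 139 (mod 173)
23^16 ≡ 118 (mod 173)
23^32 ≡ 84 (mod 173)
23^64 ≡ 136 (mod 173)
23^86 = 23^(64+16+4+2) ≡ 1 (mod 173).
Result is 1, so (23/173) = 1.

1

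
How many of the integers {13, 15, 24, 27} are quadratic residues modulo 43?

3

(13/43) = +1 → QR.
(15/43) = +1 → QR.
(24/43) = +1 → QR.
(27/43) = -1 → non-residue.
Total quadratic residues among the 4: 3.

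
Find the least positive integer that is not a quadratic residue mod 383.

5

(2/383) = +1, so 2 is a residue.
(3/383) = +1, so 3 is a residue.
(4/383) = +1, so 4 is a residue.
(5/383) = −1, so 5 is the smallest positive non-residue mod 383.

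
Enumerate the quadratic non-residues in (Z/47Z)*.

5,10,11,13,15,19,20,22,23,26,29,30,31,33,35,38,39,40,41,43,44,45,46

Square k = 1,…,23 (k and 47−k give the same square):
1²=1, 2²=4, 3²=9, 4²=16, 5²=25, 6²=36, 7²≡2, 8²≡17, 9²≡34, 10²≡6, 11²≡27, 12²≡3, 13²≡28, 14²≡8, 15²≡37, 16²≡21, 17²≡7, 18²≡42, 19²≡32, 20²≡24, 21²≡18, 22²≡14, 23²≡12 (mod 47).
The residues are {1, 2, 3, 4, 6, 7, 8, 9, 12, 14, 16, 17, 18, 21, 24, 25, 27, 28, 32, 34, 36, 37, 42}; the non-residues are the remaining 23 nonzero classes.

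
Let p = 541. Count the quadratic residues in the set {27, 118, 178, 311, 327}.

(27/541) = +1 → QR.
(118/541) = +1 → QR.
(178/541) = +1 → QR.
(311/541) = -1 → non-residue.
(327/541) = +1 → QR.
Total quadratic residues among the 5: 4.

4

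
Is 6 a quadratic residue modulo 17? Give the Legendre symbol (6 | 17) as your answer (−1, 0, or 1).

Pull out 2: since 17 ≡ 1 (mod 8), (2/17) = +1.
Reciprocity: 3 ≡ 3 and 17 ≡ 1 (mod 4), so (3/17) = +(17/3).
Reduce top mod 3: now compute (2/3).
Pull out 2: since 3 ≡ 3 (mod 8), (2/3) = -1.
Reached (1/3) = 1. Collecting the sign flips along the way, the symbol is -1.

-1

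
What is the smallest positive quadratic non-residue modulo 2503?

(2/2503) = +1, so 2 is a residue.
(3/2503) = −1, so 3 is the smallest positive non-residue mod 2503.

3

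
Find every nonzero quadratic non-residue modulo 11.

Square k = 1,…,5 (k and 11−k give the same square):
1²=1, 2²=4, 3²=9, 4²≡5, 5²≡3 (mod 11).
The residues are {1, 3, 4, 5, 9}; the non-residues are the remaining 5 nonzero classes.

2 6 7 8 10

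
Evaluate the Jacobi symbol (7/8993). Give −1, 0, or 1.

Reciprocity: 7 ≡ 3 and 8993 ≡ 1 (mod 4), so (7/8993) = +(8993/7).
Reduce top mod 7: now compute (5/7).
Reciprocity: 5 ≡ 1 and 7 ≡ 3 (mod 4), so (5/7) = +(7/5).
Reduce top mod 5: now compute (2/5).
Pull out 2: since 5 ≡ 5 (mod 8), (2/5) = -1.
Reached (1/5) = 1. Collecting the sign flips along the way, the symbol is -1.

-1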